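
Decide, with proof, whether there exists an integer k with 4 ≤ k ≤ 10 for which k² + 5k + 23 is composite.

No, no such integer k in that range exists.

The values for k = 4, 5, …, 10 are 59, 73, 89, 107, 127, 149, 173, and each of these is prime.
So no value in the range makes the expression composite.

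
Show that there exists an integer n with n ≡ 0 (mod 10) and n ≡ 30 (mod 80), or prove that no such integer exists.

Here gcd(10, 80) = 10, and both 0 and 30 leave remainder 0 mod 10, so the system is consistent.
The integers ≡ 0 (mod 10) are 0, 10, 20, 30, …; their remainders mod 80 are 0, 10, 20, 30, so n = 30 is the first that is ≡ 30 (mod 80).
Indeed 30 ≡ 0 (mod 10) and 30 ≡ 30 (mod 80).

n = 30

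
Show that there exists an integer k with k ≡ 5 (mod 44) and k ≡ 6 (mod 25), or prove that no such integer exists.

The moduli 44 and 25 are coprime, so by the Chinese Remainder Theorem a unique solution modulo 1100 exists.
Any solution of the first congruence is k = 5 + 44t; substituting into the second, 44t ≡ 6 − 5 ≡ 1 (mod 25).
44 ≡ 19 (mod 25), so this reads 19t ≡ 1 (mod 25). To invert 19 modulo 25: 25 = 1·19 + 6, 19 = 3·6 + 1, 6 = 6·1 + 0, and unwinding, 1 = 19 − 3·6 = 19 − 3·(25 − 1·19) = −3·25 + 4·19. Thus 19⁻¹ ≡ 4 (mod 25).
Multiplying by 4: t ≡ 4·1 = 4 (mod 25).
With t = 4: k = 5 + 44·4 = 181.
Verify: 181 = 4·44 + 5 and 181 = 7·25 + 6. ✓

k = 181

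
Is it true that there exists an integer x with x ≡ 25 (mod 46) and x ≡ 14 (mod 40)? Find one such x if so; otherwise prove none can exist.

Reduce both congruences modulo 2, which divides 46 and 40: they say x ≡ 25 (mod 2) and x ≡ 14 (mod 2).
However 25 ≡ 1 and 14 ≡ 0 (mod 2), and 1 ≠ 0.
Hence the system has no solution.

There is no such integer.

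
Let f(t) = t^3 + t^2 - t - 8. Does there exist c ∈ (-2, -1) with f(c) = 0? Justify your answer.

No.

f(-2) = -10 and f(-1) = -7, both negative, so a sign-change argument is unavailable; we show f keeps this sign on the whole interval.
Shift to the endpoint -1: with t = -1 − u (0 < u < 1), one computes f(-1 − u) = -u^3 - 2u^2 - 7.
The nonzero coefficients here are all negative, so for u > 0 every term is negative (or zero), and the constant term -7 is strictly negative.
So f is strictly negative on (-2, -1); no root exists in the interval.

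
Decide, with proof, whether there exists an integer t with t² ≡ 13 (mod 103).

Take t = 61. Then 61² = 3721 = 36·103 + 13, so 61² ≡ 13 (mod 103).

t = 61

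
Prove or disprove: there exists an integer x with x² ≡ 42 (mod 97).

No such integer exists.

97 is prime, so by Euler's criterion 42 is a square mod 97 iff 42^((97−1)/2) = 42^48 ≡ 1 (mod 97).
Repeated squaring mod 97: 42^2 = 1764 ≡ 18; 42^4 ≡ 18² = 324 ≡ 33; 42^8 ≡ 33² = 1089 ≡ 22; 42^16 ≡ 22² = 484 ≡ 96; 42^32 ≡ 96² = 9216 ≡ 1.
Since 48 = 32 + 16, 42^48 ≡ 1 · 96; multiplying out mod 97: 1·96 = 96 ≡ 96. Thus 42^48 ≡ 96 ≡ −1 (mod 97).
The value −1 means 42 is a non-residue modulo 97, so x² ≡ 42 (mod 97) is impossible.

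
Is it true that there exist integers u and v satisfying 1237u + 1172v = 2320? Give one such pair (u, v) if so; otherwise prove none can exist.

1237 and 1172 are coprime, so 1237u + 1172v ranges over all of ℤ.
Run the Euclidean algorithm on 1237 and 1172: 1237 = 1·1172 + 65, 1172 = 18·65 + 2, 65 = 32·2 + 1, 2 = 2·1 + 0.
Unwinding: 1 = 65 − 32·2 = 65 − 32·(1172 − 18·65) = −32·1172 + 577·65 = −32·1172 + 577·(1237 − 1·1172) = 577·1237 − 609·1172, i.e. 1237·577 + 1172·(-609) = 1.
Scaling by 2320 gives the particular solution (u, v) = (1338640, -1412880).
Shifting by a multiple of (1172, −1237) keeps it a solution: u = 1338640 − 1142·1172 = 216, v = -1412880 + 1142·1237 = -226.
Check: 1237·216 + 1172·(-226) = 267192 − 264872 = 2320. ✓

u = 216, v = -226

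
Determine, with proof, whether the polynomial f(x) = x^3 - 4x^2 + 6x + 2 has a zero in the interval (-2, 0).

f(-2) = -34 and f(0) = 2, which have opposite signs.
Since f is a polynomial it is continuous on [-2, 0].
By the Intermediate Value Theorem f must vanish at some point of (-2, 0).

Yes, f has a root in the interval.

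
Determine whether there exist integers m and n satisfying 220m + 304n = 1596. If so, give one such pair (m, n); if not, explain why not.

Since gcd(220, 304) = 4 and 1596 = 4·399, Bézout's identity guarantees a solution.
Dividing through by 4 reduces the equation to 55m + 76n = 399.
Run the Euclidean algorithm on 76 and 55: 76 = 1·55 + 21, 55 = 2·21 + 13, 21 = 1·13 + 8, 13 = 1·8 + 5, 8 = 1·5 + 3, 5 = 1·3 + 2, 3 = 1·2 + 1, 2 = 2·1 + 0.
Unwinding: 1 = 3 − 1·2 = 3 − (5 − 1·3) = −5 + 2·3 = −5 + 2·(8 − 1·5) = 2·8 − 3·5 = 2·8 − 3·(13 − 1·8) = −3·13 + 5·8 = −3·13 + 5·(21 − 1·13) = 5·21 − 8·13 = 5·21 − 8·(55 − 2·21) = −8·55 + 21·21 = −8·55 + 21·(76 − 1·55) = 21·76 − 29·55, i.e. 55·(-29) + 76·21 = 1.
Times 399: 55·(-11571) + 76·8379 = 399, so (-11571, 8379) solves it.
Shifting by a multiple of (76, −55) keeps it a solution: m = -11571 + 153·76 = 57, n = 8379 − 153·55 = -36.
Check: 220·57 + 304·(-36) = 12540 − 10944 = 1596. ✓

m = 57, n = -36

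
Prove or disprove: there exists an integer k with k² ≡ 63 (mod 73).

Apply Euler's criterion with the prime 73: 63 is a quadratic residue iff 63^36 ≡ 1 (mod 73), and a non-residue iff it is ≡ −1.
Repeated squaring mod 73: 63^2 = 3969 ≡ 27; 63^4 ≡ 27² = 729 ≡ 72; 63^8 ≡ 72² = 5184 ≡ 1; 63^16 ≡ 1² = 1 ≡ 1; 63^32 ≡ 1² = 1 ≡ 1.
Since 36 = 32 + 4, 63^36 ≡ 1 · 72; multiplying out mod 73: 1·72 = 72 ≡ 72. Thus 63^36 ≡ 72 ≡ −1 (mod 73).
By Euler's criterion 63 is a quadratic non-residue mod 73: no k satisfies k² ≡ 63 (mod 73).

There is no such integer.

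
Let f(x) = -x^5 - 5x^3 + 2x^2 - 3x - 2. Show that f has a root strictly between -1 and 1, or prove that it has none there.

f(-1) = 9 and f(1) = -9, which have opposite signs.
Since f is a polynomial it is continuous on [-1, 1].
By the Intermediate Value Theorem, f takes the value 0 somewhere in the open interval.

Yes, f has a root in the interval.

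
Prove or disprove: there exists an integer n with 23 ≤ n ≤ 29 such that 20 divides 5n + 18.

At n = 23, 5·23 + 18 = 133 ≡ 13 (mod 20), and each step in n adds 5, giving residues 13, 18, 3, 8, 13, 18, 3 for n = 23, 24, …, 29.
None is 0, so 20 never divides 5n + 18 on this range.

There is no such integer n in that range.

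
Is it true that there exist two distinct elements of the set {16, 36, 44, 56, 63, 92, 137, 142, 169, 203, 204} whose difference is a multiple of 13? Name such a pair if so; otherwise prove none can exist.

No such pair exists.

Two integers differ by a multiple of 13 exactly when they have the same residue mod 13. The residues are 16↦3, 36↦10, 44↦5, 56↦4, 63↦11, 92↦1, 137↦7, 142↦12, 169↦0, 203↦8, 204↦9.
All 11 residues are distinct, so no two elements differ by a multiple of 13.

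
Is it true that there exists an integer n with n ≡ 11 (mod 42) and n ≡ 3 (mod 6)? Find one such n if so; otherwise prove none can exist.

Reduce both congruences modulo 6, which divides 42 and 6: they say n ≡ 11 (mod 6) and n ≡ 3 (mod 6).
However 11 ≡ 5 and 3 ≡ 3 (mod 6), and 5 ≠ 3.
So no integer satisfies both congruences.

No, no such integer exists.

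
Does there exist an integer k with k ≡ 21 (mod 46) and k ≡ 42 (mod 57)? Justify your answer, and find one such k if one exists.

The moduli 46 and 57 are coprime, so by the Chinese Remainder Theorem a unique solution modulo 2622 exists.
Any solution of the first congruence is k = 21 + 46t; substituting into the second, 46t ≡ 42 − 21 ≡ 21 (mod 57).
To invert 46 modulo 57: 57 = 1·46 + 11, 46 = 4·11 + 2, 11 = 5·2 + 1, 2 = 2·1 + 0, and unwinding, 1 = 11 − 5·2 = 11 − 5·(46 − 4·11) = −5·46 + 21·11 = −5·46 + 21·(57 − 1·46) = 21·57 − 26·46. Thus 46⁻¹ ≡ -26 ≡ 31 (mod 57).
Therefore t ≡ 31·21 = 651 ≡ 24 (mod 57).
With t = 24: k = 21 + 46·24 = 1125.
Check: 1125 mod 46 = 21, 1125 mod 57 = 42. ✓

k = 1125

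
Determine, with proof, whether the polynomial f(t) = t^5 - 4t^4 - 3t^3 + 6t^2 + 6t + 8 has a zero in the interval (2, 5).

f(2) = -12 and f(5) = 438, which have opposite signs.
f is continuous everywhere (it is a polynomial), in particular on [2, 5].
By the Intermediate Value Theorem, f takes the value 0 somewhere in the open interval.

Such a root exists.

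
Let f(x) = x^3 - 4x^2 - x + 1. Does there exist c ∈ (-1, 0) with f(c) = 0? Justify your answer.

Such a root exists.

f(-1) = -3 and f(0) = 1, which have opposite signs.
Since f is a polynomial it is continuous on [-1, 0].
So by the Intermediate Value Theorem there is a c strictly between -1 and 0 with f(c) = 0.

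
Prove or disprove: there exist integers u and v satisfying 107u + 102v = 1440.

Since gcd(107, 102) = 1, every integer is an integer combination of 107 and 102.
Dividing repeatedly: 107 = 1·102 + 5, 102 = 20·5 + 2, 5 = 2·2 + 1, 2 = 2·1 + 0.
Working back up the chain: 1 = 5 − 2·2 = 5 − 2·(102 − 20·5) = −2·102 + 41·5 = −2·102 + 41·(107 − 1·102) = 41·107 − 43·102. So 107·41 + 102·(-43) = 1.
Scaling by 1440 gives the particular solution (u, v) = (59040, -61920).
Subtracting 578·102 from u and adding 578·107 to v gives the tidier solution (84, -74).
Indeed 107·84 + 102·(-74) = 8988 − 7548 = 1440.

u = 84, v = -74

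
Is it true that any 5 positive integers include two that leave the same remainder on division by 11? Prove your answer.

No; for instance {35, 36, 37, 38, 39} is a counterexample.

Take the 5 consecutive integers 35, 36, …, 39: their residues mod 11 are all distinct because 5 ≤ 11.
So no two of them leave the same remainder on division by 11; the claim fails for this set.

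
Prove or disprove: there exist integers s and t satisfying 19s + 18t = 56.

s = 2, t = 1

19 and 18 are coprime, so 19s + 18t ranges over all of ℤ.
Dividing repeatedly: 19 = 1·18 + 1, 18 = 18·1 + 0.
Back-substituting, 1 = 19 − 1·18; that is, 19·1 + 18·(-1) = 1.
Times 56: 19·56 + 18·(-56) = 56, so (56, -56) solves it.
Subtracting 3·18 from s and adding 3·19 to t gives the tidier solution (2, 1).
Check: 19·2 + 18·1 = 38 + 18 = 56. ✓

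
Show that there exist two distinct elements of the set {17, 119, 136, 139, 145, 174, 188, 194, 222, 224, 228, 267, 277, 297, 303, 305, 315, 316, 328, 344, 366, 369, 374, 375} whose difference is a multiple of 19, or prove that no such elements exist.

17 mod 19 = 17 and 188 mod 19 = 17, so 188 − 17 = 171 = 9·19.

The pair (17, 188) works.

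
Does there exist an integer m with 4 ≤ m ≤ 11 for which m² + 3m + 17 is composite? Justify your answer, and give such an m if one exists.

At m = 11: 11² + 3·11 + 17 = 171 = 3·57, which is composite.

m = 11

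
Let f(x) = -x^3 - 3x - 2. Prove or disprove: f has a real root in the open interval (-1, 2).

f(-1) = 2 and f(2) = -16, which have opposite signs.
As a polynomial, f is continuous on every closed interval.
By the Intermediate Value Theorem, f takes the value 0 somewhere in the open interval.

Yes, f has a root in the interval.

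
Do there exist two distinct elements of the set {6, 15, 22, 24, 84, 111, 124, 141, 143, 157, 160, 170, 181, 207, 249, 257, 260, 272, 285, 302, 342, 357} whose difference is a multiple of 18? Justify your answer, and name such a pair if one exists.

6 mod 18 = 6 and 24 mod 18 = 6, so 24 − 6 = 18 = 1·18.

The pair (6, 24) works.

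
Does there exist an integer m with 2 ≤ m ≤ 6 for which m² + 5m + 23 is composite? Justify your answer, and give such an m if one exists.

The values for m = 2, 3, …, 6 are 37, 47, 59, 73, 89, and each of these is prime.
So no value in the range makes the expression composite.

No such integer m in that range exists.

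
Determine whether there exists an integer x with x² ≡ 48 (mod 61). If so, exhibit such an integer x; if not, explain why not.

Take x = 29. Then 29² = 841 = 13·61 + 48, so 29² ≡ 48 (mod 61).

x = 29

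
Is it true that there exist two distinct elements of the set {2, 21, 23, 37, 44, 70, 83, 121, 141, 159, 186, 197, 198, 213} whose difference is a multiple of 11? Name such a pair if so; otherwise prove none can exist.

21 and 186 are such a pair.

Both 21 and 186 leave remainder 10 on division by 11; their difference 165 = 15·11 is a multiple of 11.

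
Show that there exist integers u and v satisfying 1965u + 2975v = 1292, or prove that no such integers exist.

There are no such integers.

gcd(1965, 2975) = 5, so every integer of the form 1965u + 2975v is a multiple of 5.
However 1292 leaves remainder 2 on division by 5.
So the equation is unsolvable over ℤ.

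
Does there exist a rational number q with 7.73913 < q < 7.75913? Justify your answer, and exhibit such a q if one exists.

Look for a denominator N such that an integer falls strictly between N·7.73913 and N·7.75913. N = 4 works: 4·7.73913 = 30.95652 < 31 < 31.03652 = 4·7.75913.
Dividing back, 7.73913 < 31/4 < 7.75913, and 31/4 is rational.

q = 31/4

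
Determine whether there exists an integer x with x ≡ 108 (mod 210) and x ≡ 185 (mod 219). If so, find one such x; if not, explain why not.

Both moduli are multiples of 3 = gcd(210, 219), so any solution would satisfy x ≡ 108 and x ≡ 185 modulo 3 simultaneously.
However 108 ≡ 0 and 185 ≡ 2 (mod 3), and 0 ≠ 2.
Hence the system has no solution.

No, no such integer exists.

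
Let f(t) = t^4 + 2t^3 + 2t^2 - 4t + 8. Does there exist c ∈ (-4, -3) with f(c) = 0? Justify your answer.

f(-4) = 184 and f(-3) = 65, both positive, so a sign-change argument is unavailable; we show f keeps this sign on the whole interval.
Shift to the endpoint -3: with t = -3 − u (0 < u < 1), one computes f(-3 − u) = u^4 + 10u^3 + 38u^2 + 70u + 65.
All 5 nonzero coefficients of this polynomial in u are positive; hence for u > 0 the value is a sum of positive terms (the constant 65 among them).
So f is strictly positive on (-4, -3); no root exists in the interval.

No.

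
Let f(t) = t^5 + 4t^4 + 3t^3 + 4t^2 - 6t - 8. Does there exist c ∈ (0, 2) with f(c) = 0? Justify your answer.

Yes, such a c exists.

f(0) = -8 and f(2) = 116, which have opposite signs.
As a polynomial, f is continuous on every closed interval.
By the Intermediate Value Theorem f must vanish at some point of (0, 2).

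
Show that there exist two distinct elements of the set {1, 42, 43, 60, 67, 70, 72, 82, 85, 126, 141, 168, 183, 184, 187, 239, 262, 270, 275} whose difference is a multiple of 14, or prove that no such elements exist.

1 and 43 are such a pair.

1 mod 14 = 1 and 43 mod 14 = 1, so 43 − 1 = 42 = 3·14.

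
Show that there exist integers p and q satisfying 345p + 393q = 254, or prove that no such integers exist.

There are no such integers.

Any value of 345p + 393q is a multiple of gcd(345, 393) = 3.
But 254 = 3·84 + 2, so 3 ∤ 254.
So the equation is unsolvable over ℤ.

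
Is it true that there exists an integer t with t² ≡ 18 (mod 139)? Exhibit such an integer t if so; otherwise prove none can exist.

No such integer exists.

139 is prime, so by Euler's criterion 18 is a square mod 139 iff 18^((139−1)/2) = 18^69 ≡ 1 (mod 139).
Repeated squaring mod 139: 18^2 = 324 ≡ 46; 18^4 ≡ 46² = 2116 ≡ 31; 18^8 ≡ 31² = 961 ≡ 127; 18^16 ≡ 127² = 16129 ≡ 5; 18^32 ≡ 5² = 25 ≡ 25; 18^64 ≡ 25² = 625 ≡ 69.
Since 69 = 64 + 4 + 1, 18^69 ≡ 69 · 31 · 18; multiplying out mod 139: 69·31 = 2139 ≡ 54, then 54·18 = 972 ≡ 138. Thus 18^69 ≡ 138 ≡ −1 (mod 139).
The value −1 means 18 is a non-residue modulo 139, so t² ≡ 18 (mod 139) is impossible.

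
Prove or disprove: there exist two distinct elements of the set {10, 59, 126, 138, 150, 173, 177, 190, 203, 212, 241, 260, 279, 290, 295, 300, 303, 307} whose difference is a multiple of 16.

10 and 138 are such a pair.

Both 10 and 138 leave remainder 10 on division by 16; their difference 128 = 8·16 is a multiple of 16.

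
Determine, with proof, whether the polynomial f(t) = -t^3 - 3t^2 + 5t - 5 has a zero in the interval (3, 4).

No such root exists.

The endpoint values f(3) = -44 and f(4) = -97 are both negative. Claim: f(t) < 0 for every t in (3, 4).
Substitute t = 3 + u, where 0 < u < 1 on the interval. Expanding, f(3 + u) = -u^3 - 12u^2 - 40u - 44.
The nonzero coefficients here are all negative, so for u > 0 every term is negative (or zero), and the constant term -44 is strictly negative.
Therefore f(t) < 0 throughout (3, 4), and f has no zero there.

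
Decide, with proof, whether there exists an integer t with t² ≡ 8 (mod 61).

There is no such integer.

Apply Euler's criterion with the prime 61: 8 is a quadratic residue iff 8^30 ≡ 1 (mod 61), and a non-residue iff it is ≡ −1.
Repeated squaring mod 61: 8^2 = 64 ≡ 3; 8^4 ≡ 3² = 9 ≡ 9; 8^8 ≡ 9² = 81 ≡ 20; 8^16 ≡ 20² = 400 ≡ 34.
Since 30 = 16 + 8 + 4 + 2, 8^30 ≡ 34 · 20 · 9 · 3; multiplying out mod 61: 34·20 = 680 ≡ 9, then 9·9 = 81 ≡ 20, then 20·3 = 60 ≡ 60. Thus 8^30 ≡ 60 ≡ −1 (mod 61).
By Euler's criterion 8 is a quadratic non-residue mod 61: no t satisfies t² ≡ 8 (mod 61).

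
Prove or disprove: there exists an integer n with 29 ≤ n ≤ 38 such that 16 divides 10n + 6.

For n = 29, 30, 31, 32 the values 296, 306, 316, 326 are not multiples of 16. At n = 33 we get 10·33 + 6 = 336, and 336 = 16·21.

n = 33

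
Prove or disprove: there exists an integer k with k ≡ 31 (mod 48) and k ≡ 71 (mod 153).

No such integer exists.

Reduce both congruences modulo 3, which divides 48 and 153: they say k ≡ 31 (mod 3) and k ≡ 71 (mod 3).
These are incompatible: 31 − 71 = -40 is not divisible by 3.
Therefore no such k exists.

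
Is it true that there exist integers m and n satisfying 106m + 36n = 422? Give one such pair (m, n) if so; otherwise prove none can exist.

gcd(106, 36) = 2, and 2 divides 422, so integer solutions exist.
Dividing through by 2 reduces the equation to 53m + 18n = 211.
Run the Euclidean algorithm on 53 and 18: 53 = 2·18 + 17, 18 = 1·17 + 1, 17 = 17·1 + 0.
Back-substituting, 1 = 18 − 1·17 = 18 − (53 − 2·18) = −53 + 3·18; that is, 53·(-1) + 18·3 = 1.
Times 211: 53·(-211) + 18·633 = 211, so (-211, 633) solves it.
Adding 12·18 to m and subtracting 12·53 from n gives the tidier solution (5, -3).
Check: 106·5 + 36·(-3) = 530 − 108 = 422. ✓

m = 5, n = -3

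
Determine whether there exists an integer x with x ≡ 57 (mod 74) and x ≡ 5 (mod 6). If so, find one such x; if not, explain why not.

Here gcd(74, 6) = 2, and both 57 and 5 leave remainder 1 mod 2, so the system is consistent.
List candidates x ≡ 57 (mod 74): 57, 131. Modulo 6 these are 3, 5; 131 gives 5 as required.
Verify: 131 = 1·74 + 57 and 131 = 21·6 + 5. ✓

x = 131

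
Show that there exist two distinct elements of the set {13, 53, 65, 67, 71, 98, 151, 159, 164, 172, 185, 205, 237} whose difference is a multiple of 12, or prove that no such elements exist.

13 and 205 are such a pair.

13 mod 12 = 1 and 205 mod 12 = 1, so 205 − 13 = 192 = 16·12.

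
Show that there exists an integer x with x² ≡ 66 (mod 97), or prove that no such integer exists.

x = 39 works: 39² = 1521, and 1521 − 66 = 1455 = 15·97.

x = 39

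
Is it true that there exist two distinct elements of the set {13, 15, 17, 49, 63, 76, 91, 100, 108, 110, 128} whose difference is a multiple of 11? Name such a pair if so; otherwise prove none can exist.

No such pair exists.

Two integers differ by a multiple of 11 exactly when they have the same residue mod 11. The residues are 13↦2, 15↦4, 17↦6, 49↦5, 63↦8, 76↦10, 91↦3, 100↦1, 108↦9, 110↦0, 128↦7.
No residue repeats among the 11 elements, so no pair has difference ≡ 0 (mod 11).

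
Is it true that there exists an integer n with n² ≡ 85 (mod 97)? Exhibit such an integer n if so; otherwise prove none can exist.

n = 45

Take n = 45. Then 45² = 2025 = 20·97 + 85, so 45² ≡ 85 (mod 97).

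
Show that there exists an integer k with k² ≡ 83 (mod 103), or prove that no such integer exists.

k = 86

Take k = 86. Then 86² = 7396 = 71·103 + 83, so 86² ≡ 83 (mod 103).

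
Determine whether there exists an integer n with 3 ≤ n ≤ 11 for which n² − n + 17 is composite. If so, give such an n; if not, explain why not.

The values for n = 3, 4, …, 11 are 23, 29, 37, 47, 59, 73, 89, 107, 127, and each of these is prime.
So no value in the range makes the expression composite.

There is no such integer n in that range.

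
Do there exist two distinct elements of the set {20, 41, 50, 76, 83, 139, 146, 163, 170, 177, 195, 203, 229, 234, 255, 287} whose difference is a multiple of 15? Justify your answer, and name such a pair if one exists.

The pair (20, 50) works.

Reduce each element mod 15: 20↦5, 41↦11, 50↦5, 76↦1, 83↦8, 139↦4, 146↦11, 163↦13, 170↦5, 177↦12, 195↦0, 203↦8, 229↦4, 234↦9, 255↦0, 287↦2. The residue 5 repeats (at 20 and 50), and 50 − 20 = 30 = 2·15.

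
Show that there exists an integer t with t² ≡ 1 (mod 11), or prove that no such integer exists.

t = 1

Take t = 1. Then 1² = 1, and since 0 ≤ 1 < 11 this is already reduced: 1² ≡ 1 (mod 11).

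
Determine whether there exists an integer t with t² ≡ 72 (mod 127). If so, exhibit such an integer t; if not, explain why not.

t = 96

Take t = 96. Then 96² = 9216 = 72·127 + 72, so 96² ≡ 72 (mod 127).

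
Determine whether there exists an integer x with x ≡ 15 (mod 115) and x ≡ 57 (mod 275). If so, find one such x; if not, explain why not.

gcd(115, 275) = 5. If x ≡ 15 (mod 115) and x ≡ 57 (mod 275), then x ≡ 15 (mod 5) and x ≡ 57 (mod 5).
However 15 ≡ 0 and 57 ≡ 2 (mod 5), and 0 ≠ 2.
Hence the system has no solution.

There is no such integer.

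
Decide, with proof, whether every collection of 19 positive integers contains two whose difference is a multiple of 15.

Yes.

There are exactly 15 possible remainders on division by 15.
Since 19 > 15, two of the 19 integers must share a residue class by the pigeonhole principle; call them a and b.
Equal remainders mean a − b ≡ 0 (mod 15), so 15 divides their difference.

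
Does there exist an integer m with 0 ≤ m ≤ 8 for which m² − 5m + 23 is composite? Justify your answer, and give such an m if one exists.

No such integer m in that range exists.

The values for m = 0, 1, …, 8 are 23, 19, 17, 17, 19, 23, 29, 37, 47, and each of these is prime.
So no value in the range makes the expression composite.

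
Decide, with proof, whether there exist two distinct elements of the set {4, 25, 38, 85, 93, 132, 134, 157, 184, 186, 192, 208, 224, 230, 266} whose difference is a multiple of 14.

Both 4 and 186 leave remainder 4 on division by 14; their difference 182 = 13·14 is a multiple of 14.

The pair (4, 186) works.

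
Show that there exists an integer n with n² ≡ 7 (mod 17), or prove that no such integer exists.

There is no such integer.

Squares mod 17 repeat after n = 8 (as (−n)² = n²); for n = 0..8 they are 0, 1, 4, 9, 16, 8, 2, 15, 13.
The set of squares mod 17 is therefore {0, 1, 2, 4, 8, 9, 13, 15, 16}, which does not contain 7.
Therefore n² ≡ 7 (mod 17) has no solution.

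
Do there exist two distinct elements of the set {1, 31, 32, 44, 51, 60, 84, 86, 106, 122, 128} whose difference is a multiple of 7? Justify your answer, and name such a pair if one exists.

Reduce each element mod 7: 1↦1, 31↦3, 32↦4, 44↦2, 51↦2, 60↦4, 84↦0, 86↦2, 106↦1, 122↦3, 128↦2. The residue 1 repeats (at 1 and 106), and 106 − 1 = 105 = 15·7.

Yes: 1 and 106.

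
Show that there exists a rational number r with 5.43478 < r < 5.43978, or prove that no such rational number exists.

Multiplying by 16: 16·5.43478 = 86.95648 and 16·5.43978 = 87.03648, so the integer 87 lies strictly between them.
So r = 87/16 works: it is a ratio of integers, and dividing 16·5.43478 < 87 < 16·5.43978 through by 16 gives 5.43478 < 87/16 < 5.43978.

r = 87/16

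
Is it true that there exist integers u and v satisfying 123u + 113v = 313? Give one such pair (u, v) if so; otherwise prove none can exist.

u = 20, v = -19

123 and 113 are coprime, so 123u + 113v ranges over all of ℤ.
Dividing repeatedly: 123 = 1·113 + 10, 113 = 11·10 + 3, 10 = 3·3 + 1, 3 = 3·1 + 0.
Back-substituting, 1 = 10 − 3·3 = 10 − 3·(113 − 11·10) = −3·113 + 34·10 = −3·113 + 34·(123 − 1·113) = 34·123 − 37·113; that is, 123·34 + 113·(-37) = 1.
Scaling by 313 gives the particular solution (u, v) = (10642, -11581).
Shifting by a multiple of (113, −123) keeps it a solution: u = 10642 − 94·113 = 20, v = -11581 + 94·123 = -19.
Check: 123·20 + 113·(-19) = 2460 − 2147 = 313. ✓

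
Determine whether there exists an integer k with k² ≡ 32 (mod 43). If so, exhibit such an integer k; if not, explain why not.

Apply Euler's criterion with the prime 43: 32 is a quadratic residue iff 32^21 ≡ 1 (mod 43), and a non-residue iff it is ≡ −1.
Squaring successively (mod 43): 32^2 = 1024 ≡ 35; 32^4 ≡ 35² = 1225 ≡ 21; 32^8 ≡ 21² = 441 ≡ 11; 32^16 ≡ 11² = 121 ≡ 35.
Since 21 = 16 + 4 + 1, 32^21 ≡ 35 · 21 · 32; multiplying out mod 43: 35·21 = 735 ≡ 4, then 4·32 = 128 ≡ 42. Thus 32^21 ≡ 42 ≡ −1 (mod 43).
The value −1 means 32 is a non-residue modulo 43, so k² ≡ 32 (mod 43) is impossible.

There is no such integer.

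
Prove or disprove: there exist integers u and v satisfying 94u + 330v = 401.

Any value of 94u + 330v is a multiple of gcd(94, 330) = 2.
But 401 = 2·200 + 1, so 2 ∤ 401.
Hence no integers u, v satisfy the equation.

There are no such integers.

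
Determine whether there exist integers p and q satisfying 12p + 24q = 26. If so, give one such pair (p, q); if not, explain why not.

gcd(12, 24) = 12, so every integer of the form 12p + 24q is a multiple of 12.
However 26 leaves remainder 2 on division by 12.
So the equation is unsolvable over ℤ.

There are no such integers.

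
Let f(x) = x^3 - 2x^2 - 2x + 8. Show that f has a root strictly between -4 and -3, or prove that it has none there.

f has no root in that interval.

The endpoint values f(-4) = -80 and f(-3) = -31 are both negative. Claim: f(x) < 0 for every x in (-4, -3).
Substitute x = -3 − u, where 0 < u < 1 on the interval. Expanding, f(-3 − u) = -u^3 - 11u^2 - 37u - 31.
The nonzero coefficients here are all negative, so for u > 0 every term is negative (or zero), and the constant term -31 is strictly negative.
Therefore f(x) < 0 throughout (-4, -3), and f has no zero there.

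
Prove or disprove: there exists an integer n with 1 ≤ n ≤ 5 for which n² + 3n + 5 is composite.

At n = 2: 2² + 3·2 + 5 = 15 = 3·5, which is composite.

n = 2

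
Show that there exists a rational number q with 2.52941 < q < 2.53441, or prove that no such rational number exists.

Look for a denominator N such that an integer falls strictly between N·2.52941 and N·2.53441. N = 15 works: 15·2.52941 = 37.94115 < 38 < 38.01615 = 15·2.53441.
Dividing back, 2.52941 < 38/15 < 2.53441, and 38/15 is rational.

q = 38/15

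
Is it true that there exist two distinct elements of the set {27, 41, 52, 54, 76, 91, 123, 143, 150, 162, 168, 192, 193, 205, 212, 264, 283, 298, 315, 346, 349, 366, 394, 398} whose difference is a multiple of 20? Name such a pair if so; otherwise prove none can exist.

The pair (52, 192) works.

Both 52 and 192 leave remainder 12 on division by 20; their difference 140 = 7·20 is a multiple of 20.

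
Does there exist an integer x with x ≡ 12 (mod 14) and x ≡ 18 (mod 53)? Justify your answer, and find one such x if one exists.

x = 124

gcd(14, 53) = 1, so the Chinese Remainder Theorem guarantees exactly one residue class mod 742 satisfying both.
Any solution of the first congruence is x = 12 + 14t; substituting into the second, 14t ≡ 18 − 12 ≡ 6 (mod 53).
Invert 14 mod 53 by the Euclidean algorithm: 53 = 3·14 + 11, 14 = 1·11 + 3, 11 = 3·3 + 2, 3 = 1·2 + 1, 2 = 2·1 + 0; back-substituting, 1 = 3 − 1·2 = 3 − (11 − 3·3) = −11 + 4·3 = −11 + 4·(14 − 1·11) = 4·14 − 5·11 = 4·14 − 5·(53 − 3·14) = −5·53 + 19·14. Hence 14·19 ≡ 1, so 14⁻¹ ≡ 19 (mod 53).
Multiplying by 19: t ≡ 19·6 = 114 ≡ 8 (mod 53).
Taking t = 8 gives x = 12 + 14·8 = 124.
Indeed 124 ≡ 12 (mod 14) and 124 ≡ 18 (mod 53).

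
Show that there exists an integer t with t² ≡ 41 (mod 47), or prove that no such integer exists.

No, no such integer exists.

47 is prime, so by Euler's criterion 41 is a square mod 47 iff 41^((47−1)/2) = 41^23 ≡ 1 (mod 47).
Squaring successively (mod 47): 41^2 = 1681 ≡ 36; 41^4 ≡ 36² = 1296 ≡ 27; 41^8 ≡ 27² = 729 ≡ 24; 41^16 ≡ 24² = 576 ≡ 12.
Since 23 = 16 + 4 + 2 + 1, 41^23 ≡ 12 · 27 · 36 · 41; multiplying out mod 47: 12·27 = 324 ≡ 42, then 42·36 = 1512 ≡ 8, then 8·41 = 328 ≡ 46. Thus 41^23 ≡ 46 ≡ −1 (mod 47).
The value −1 means 41 is a non-residue modulo 47, so t² ≡ 41 (mod 47) is impossible.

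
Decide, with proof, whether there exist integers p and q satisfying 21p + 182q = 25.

No such integers exist.

gcd(21, 182) = 7, so every integer of the form 21p + 182q is a multiple of 7.
But 25 = 7·3 + 4, so 7 ∤ 25.
Hence no integers p, q satisfy the equation.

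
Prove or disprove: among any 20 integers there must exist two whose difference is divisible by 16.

There are exactly 16 possible remainders on division by 16.
Placing 20 integers into 16 classes, some class receives at least two — say a and b.
Their difference a − b is then a multiple of 16.

True.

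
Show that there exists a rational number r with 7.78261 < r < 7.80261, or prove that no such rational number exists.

Scale by 5: the interval becomes (38.91305, 39.01305), which contains the integer 39.
Hence 39/5 is a rational number with 7.78261 < 39/5 < 7.80261.

r = 39/5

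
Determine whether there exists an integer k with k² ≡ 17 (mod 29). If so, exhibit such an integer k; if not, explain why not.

29 is prime, so by Euler's criterion 17 is a square mod 29 iff 17^((29−1)/2) = 17^14 ≡ 1 (mod 29).
Squaring successively (mod 29): 17^2 = 289 ≡ 28; 17^4 ≡ 28² = 784 ≡ 1; 17^8 ≡ 1² = 1 ≡ 1.
Since 14 = 8 + 4 + 2, 17^14 ≡ 1 · 1 · 28; multiplying out mod 29: 1·1 = 1 ≡ 1, then 1·28 = 28 ≡ 28. Thus 17^14 ≡ 28 ≡ −1 (mod 29).
By Euler's criterion 17 is a quadratic non-residue mod 29: no k satisfies k² ≡ 17 (mod 29).

No, no such integer exists.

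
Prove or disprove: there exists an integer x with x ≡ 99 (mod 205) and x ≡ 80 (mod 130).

No such integer exists.

Both moduli are multiples of 5 = gcd(205, 130), so any solution would satisfy x ≡ 99 and x ≡ 80 modulo 5 simultaneously.
However 99 ≡ 4 and 80 ≡ 0 (mod 5), and 4 ≠ 0.
Hence the system has no solution.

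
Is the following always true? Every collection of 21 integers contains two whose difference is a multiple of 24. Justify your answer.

No; for instance {105, 106, 107, 108, 109, 110, 111, 112, 113, 114, 115, 116, 117, 118, 119, 120, 121, 122, 123, 124, 125} is a counterexample.

Consider the 21 integers 105, 106, …, 125. They lie in distinct residue classes modulo 24, since 21 ≤ 24.
No two share a residue, so no pair has difference divisible by 24; the claim fails for this set.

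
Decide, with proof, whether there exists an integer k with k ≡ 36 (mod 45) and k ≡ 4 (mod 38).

Since 45 and 38 share no common factor, CRT says the pair of congruences has a solution (unique mod 1710).
Write k = 36 + 45t and require 36 + 45t ≡ 4 (mod 38), i.e. 45t ≡ 6 (mod 38).
45 ≡ 7 (mod 38), so this reads 7t ≡ 6 (mod 38). Since 7·11 = 77 = 2·38 + 1, the inverse of 7 mod 38 is 11.
Therefore t ≡ 11·6 = 66 ≡ 28 (mod 38).
Taking t = 28 gives k = 36 + 45·28 = 1296.
Indeed 1296 ≡ 36 (mod 45) and 1296 ≡ 4 (mod 38).

k = 1296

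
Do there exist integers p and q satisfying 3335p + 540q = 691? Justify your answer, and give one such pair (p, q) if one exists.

Any value of 3335p + 540q is a multiple of gcd(3335, 540) = 5.
However 691 leaves remainder 1 on division by 5.
Therefore 3335p + 540q = 691 has no solution in integers.

There are no such integers.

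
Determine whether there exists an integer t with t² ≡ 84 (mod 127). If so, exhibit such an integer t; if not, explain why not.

Take t = 81. Then 81² = 6561 = 51·127 + 84, so 81² ≡ 84 (mod 127).

t = 81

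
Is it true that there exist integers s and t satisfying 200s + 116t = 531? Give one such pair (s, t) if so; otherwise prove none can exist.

No, no such integers exist.

gcd(200, 116) = 4, so every integer of the form 200s + 116t is a multiple of 4.
However 531 leaves remainder 3 on division by 4.
Hence no integers s, t satisfy the equation.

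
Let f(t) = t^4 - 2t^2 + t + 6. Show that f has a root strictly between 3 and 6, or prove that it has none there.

The endpoint values f(3) = 72 and f(6) = 1236 are both positive. Claim: f(t) > 0 for every t in (3, 6).
Shift to the endpoint 3: with t = 3 + u (0 < u < 3), one computes f(3 + u) = u^4 + 12u^3 + 52u^2 + 97u + 72.
The nonzero coefficients here are all positive, so for u > 0 every term is positive (or zero), and the constant term 72 is strictly positive.
So f is strictly positive on (3, 6); no root exists in the interval.

No such root exists.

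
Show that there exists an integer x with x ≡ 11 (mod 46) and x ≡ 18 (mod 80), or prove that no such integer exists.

There is no such integer.

gcd(46, 80) = 2. If x ≡ 11 (mod 46) and x ≡ 18 (mod 80), then x ≡ 11 (mod 2) and x ≡ 18 (mod 2).
These are incompatible: 11 − 18 = -7 is not divisible by 2.
Hence the system has no solution.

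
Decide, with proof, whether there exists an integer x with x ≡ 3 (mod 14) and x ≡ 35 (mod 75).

Since 14 and 75 share no common factor, CRT says the pair of congruences has a solution (unique mod 1050).
Any solution of the first congruence is x = 3 + 14t; substituting into the second, 14t ≡ 35 − 3 ≡ 32 (mod 75).
Invert 14 mod 75 by the Euclidean algorithm: 75 = 5·14 + 5, 14 = 2·5 + 4, 5 = 1·4 + 1, 4 = 4·1 + 0; back-substituting, 1 = 5 − 1·4 = 5 − (14 − 2·5) = −14 + 3·5 = −14 + 3·(75 − 5·14) = 3·75 − 16·14. Hence 14·(-16) ≡ 1, so 14⁻¹ ≡ -16 ≡ 59 (mod 75).
Multiplying by 59: t ≡ 59·32 = 1888 ≡ 13 (mod 75).
Taking t = 13 gives x = 3 + 14·13 = 185.
Indeed 185 ≡ 3 (mod 14) and 185 ≡ 35 (mod 75).

x = 185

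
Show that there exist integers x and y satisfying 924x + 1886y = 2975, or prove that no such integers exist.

There are no such integers.

Both 924 and 1886 are divisible by gcd(924, 1886) = 2, hence so is any combination 924x + 1886y.
But 2975 = 2·1487 + 1, so 2 ∤ 2975.
Hence no integers x, y satisfy the equation.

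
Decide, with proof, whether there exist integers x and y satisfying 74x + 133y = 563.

74 and 133 are coprime, so 74x + 133y ranges over all of ℤ.
Run the Euclidean algorithm on 133 and 74: 133 = 1·74 + 59, 74 = 1·59 + 15, 59 = 3·15 + 14, 15 = 1·14 + 1, 14 = 14·1 + 0.
Back-substituting, 1 = 15 − 1·14 = 15 − (59 − 3·15) = −59 + 4·15 = −59 + 4·(74 − 1·59) = 4·74 − 5·59 = 4·74 − 5·(133 − 1·74) = −5·133 + 9·74; that is, 74·9 + 133·(-5) = 1.
Times 563: 74·5067 + 133·(-2815) = 563, so (5067, -2815) solves it.
The general solution is x = 5067 + 133k, y = -2815 − 74k; taking k = -38 gives the smaller pair x = 13, y = -3.
Indeed 74·13 + 133·(-3) = 962 − 399 = 563.

x = 13, y = -3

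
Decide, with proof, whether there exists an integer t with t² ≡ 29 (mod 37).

There is no such integer.

37 is prime, so by Euler's criterion 29 is a square mod 37 iff 29^((37−1)/2) = 29^18 ≡ 1 (mod 37).
Squaring successively (mod 37): 29^2 = 841 ≡ 27; 29^4 ≡ 27² = 729 ≡ 26; 29^8 ≡ 26² = 676 ≡ 10; 29^16 ≡ 10² = 100 ≡ 26.
Since 18 = 16 + 2, 29^18 ≡ 26 · 27; multiplying out mod 37: 26·27 = 702 ≡ 36. Thus 29^18 ≡ 36 ≡ −1 (mod 37).
By Euler's criterion 29 is a quadratic non-residue mod 37: no t satisfies t² ≡ 29 (mod 37).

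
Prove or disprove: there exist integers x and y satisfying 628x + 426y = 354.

Every value of 628x + 426y is a multiple of gcd(628, 426) = 2; since 2 ∣ 354, solutions exist.
Dividing through by 2 reduces the equation to 314x + 213y = 177.
Dividing repeatedly: 314 = 1·213 + 101, 213 = 2·101 + 11, 101 = 9·11 + 2, 11 = 5·2 + 1, 2 = 2·1 + 0.
Unwinding: 1 = 11 − 5·2 = 11 − 5·(101 − 9·11) = −5·101 + 46·11 = −5·101 + 46·(213 − 2·101) = 46·213 − 97·101 = 46·213 − 97·(314 − 1·213) = −97·314 + 143·213, i.e. 314·(-97) + 213·143 = 1.
Scaling by 177 gives the particular solution (x, y) = (-17169, 25311).
Shifting by a multiple of (213, −314) keeps it a solution: x = -17169 + 81·213 = 84, y = 25311 − 81·314 = -123.
Indeed 628·84 + 426·(-123) = 52752 − 52398 = 354.

x = 84, y = -123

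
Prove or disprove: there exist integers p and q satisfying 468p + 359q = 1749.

p = 296, q = -381

Since gcd(468, 359) = 1, every integer is an integer combination of 468 and 359.
Run the Euclidean algorithm on 468 and 359: 468 = 1·359 + 109, 359 = 3·109 + 32, 109 = 3·32 + 13, 32 = 2·13 + 6, 13 = 2·6 + 1, 6 = 6·1 + 0.
Unwinding: 1 = 13 − 2·6 = 13 − 2·(32 − 2·13) = −2·32 + 5·13 = −2·32 + 5·(109 − 3·32) = 5·109 − 17·32 = 5·109 − 17·(359 − 3·109) = −17·359 + 56·109 = −17·359 + 56·(468 − 1·359) = 56·468 − 73·359, i.e. 468·56 + 359·(-73) = 1.
Times 1749: 468·97944 + 359·(-127677) = 1749, so (97944, -127677) solves it.
Shifting by a multiple of (359, −468) keeps it a solution: p = 97944 − 272·359 = 296, q = -127677 + 272·468 = -381.
Check: 468·296 + 359·(-381) = 138528 − 136779 = 1749. ✓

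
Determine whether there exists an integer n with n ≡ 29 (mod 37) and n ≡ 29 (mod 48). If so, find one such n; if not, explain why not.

n = 29

gcd(37, 48) = 1, so the Chinese Remainder Theorem guarantees exactly one residue class mod 1776 satisfying both.
Write n = 29 + 37t and require 29 + 37t ≡ 29 (mod 48), i.e. 37t ≡ 0 (mod 48).
t = 0 satisfies this.
With t = 0: n = 29 + 37·0 = 29.
Verify: 29 = 0·37 + 29 and 29 = 0·48 + 29. ✓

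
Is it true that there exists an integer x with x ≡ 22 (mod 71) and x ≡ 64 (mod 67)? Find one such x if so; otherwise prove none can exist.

The moduli 71 and 67 are coprime, so by the Chinese Remainder Theorem a unique solution modulo 4757 exists.
Write x = 22 + 71t and require 22 + 71t ≡ 64 (mod 67), i.e. 71t ≡ 42 (mod 67).
71 ≡ 4 (mod 67), so this reads 4t ≡ 42 (mod 67). Invert 4 mod 67 by the Euclidean algorithm: 67 = 16·4 + 3, 4 = 1·3 + 1, 3 = 3·1 + 0; back-substituting, 1 = 4 − 1·3 = 4 − (67 − 16·4) = −67 + 17·4. Hence 4·17 ≡ 1, so 4⁻¹ ≡ 17 (mod 67).
Multiplying by 17: t ≡ 17·42 = 714 ≡ 44 (mod 67).
Taking t = 44 gives x = 22 + 71·44 = 3146.
Verify: 3146 = 44·71 + 22 and 3146 = 46·67 + 64. ✓

x = 3146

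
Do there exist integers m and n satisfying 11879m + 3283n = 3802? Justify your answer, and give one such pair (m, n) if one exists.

Any value of 11879m + 3283n is a multiple of gcd(11879, 3283) = 7.
But 3802 = 7·543 + 1, so 7 ∤ 3802.
So the equation is unsolvable over ℤ.

No such integers exist.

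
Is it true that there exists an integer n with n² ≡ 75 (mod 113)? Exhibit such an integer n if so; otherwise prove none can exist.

No, no such integer exists.

113 is prime, so by Euler's criterion 75 is a square mod 113 iff 75^((113−1)/2) = 75^56 ≡ 1 (mod 113).
Repeated squaring mod 113: 75^2 = 5625 ≡ 88; 75^4 ≡ 88² = 7744 ≡ 60; 75^8 ≡ 60² = 3600 ≡ 97; 75^16 ≡ 97² = 9409 ≡ 30; 75^32 ≡ 30² = 900 ≡ 109.
Since 56 = 32 + 16 + 8, 75^56 ≡ 109 · 30 · 97; multiplying out mod 113: 109·30 = 3270 ≡ 106, then 106·97 = 10282 ≡ 112. Thus 75^56 ≡ 112 ≡ −1 (mod 113).
The value −1 means 75 is a non-residue modulo 113, so n² ≡ 75 (mod 113) is impossible.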